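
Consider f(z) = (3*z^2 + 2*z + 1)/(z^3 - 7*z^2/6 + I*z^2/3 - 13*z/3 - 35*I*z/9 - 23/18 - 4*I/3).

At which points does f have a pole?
The singularities of f are the zeros of the denominator. Factoring,
  z^3 - 7*z^2/6 + I*z^2/3 - 13*z/3 - 35*I*z/9 - 23/18 - 4*I/3 = (z - 3 - 2*I/3)*(z + 1/3)*(z + 3/2 + I)
so the candidates are z = 3 + 2*I/3, z = -1/3, z = -3/2 - I.

Check the numerator P(z) = 3*z^2 + 2*z + 1 at each one:
  P(3 + 2*I/3) = 98/3 + 40*I/3 ≠ 0, so z = 3 + 2*I/3 is a (simple) pole.
  P(-1/3) = 2/3 ≠ 0, so z = -1/3 is a (simple) pole.
  P(-3/2 - I) = 7/4 + 7*I ≠ 0, so z = -3/2 - I is a (simple) pole.

Poles of f: {-3/2 - I, -1/3, 3 + 2*I/3}

Final answer: {-3/2 - I, -1/3, 3 + 2*I/3}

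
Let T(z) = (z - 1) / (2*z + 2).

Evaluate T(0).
Substitute z = 0:
  numerator:   (0) - 1 = -1
  denominator: 2*(0) + 2 = 2
T(0) = (-1)/(2) = -1/2

Final answer: -1/2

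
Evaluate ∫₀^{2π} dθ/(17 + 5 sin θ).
Call the integral J. The integrand is 2π-periodic and we integrate over a full period, so shifting θ does not change the value (θ → θ + π/2 turns sin θ into cos θ). Hence
  J = ∫₀^{2π} dθ/(17 + 5 cos θ).
Put z = e^{iθ}: then cos θ = (z + 1/z)/2, dθ = dz/(iz), and z runs once counterclockwise around |z| = 1:
  J = ∮_{|z|=1} 1/(17 + 5*(z + 1/z)/2) · dz/(iz) = (2/i) ∮_{|z|=1} dz/(5*z^2 + 34*z + 5).
The roots of 5*z^2 + 34*z + 5 are z = (-17 ± sqrt(17^2 - 5^2))/5, with sqrt(264) = 2*sqrt(66); their product is 1, so only z₊ = -17/5 + 2*sqrt(66)/5 lies inside the unit circle (z₋ = -17/5 - 2*sqrt(66)/5 lies outside).
z₊ is a simple zero of q(z) = 5*z^2 + 34*z + 5, so Res(1/q, z₊) = 1/q'(z₊) with q'(z) = 10*z + 34; and q'(z₊) = 5*(z₊ - z₋) = 4*sqrt(66).
Therefore J = (2/i) · 2πi · 1/(4*sqrt(66)) = 2*pi/(2*sqrt(66)) = sqrt(66)*pi/66

Final answer: sqrt(66)*pi/66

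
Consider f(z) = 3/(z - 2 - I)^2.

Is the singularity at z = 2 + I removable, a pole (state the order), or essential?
pole of order 2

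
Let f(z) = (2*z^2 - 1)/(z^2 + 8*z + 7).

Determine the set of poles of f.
{-7, -1}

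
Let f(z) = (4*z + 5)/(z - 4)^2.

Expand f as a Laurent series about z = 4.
21/(z - 4)^2 + 4/(z - 4)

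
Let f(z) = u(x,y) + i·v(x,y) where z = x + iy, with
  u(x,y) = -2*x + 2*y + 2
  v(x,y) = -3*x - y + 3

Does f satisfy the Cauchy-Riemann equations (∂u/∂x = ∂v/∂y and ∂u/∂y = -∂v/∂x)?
∂u/∂x = -2
∂v/∂y = -1
∂u/∂y = 2
∂v/∂x = -3
∂u/∂x ≠ ∂v/∂y and ∂u/∂y ≠ -∂v/∂x; the Cauchy-Riemann equations are not satisfied, so f is not analytic.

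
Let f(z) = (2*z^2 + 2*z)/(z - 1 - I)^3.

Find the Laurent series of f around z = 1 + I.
Put w = z - (1 + I), i.e. z = w + 1 + I. The denominator is w^3, so it suffices to rewrite the numerator in powers of w.

P(z) = 2*z^2 + 2*z
P(w + 1 + I) = 2 + 6*I + (6 + 4*I)*w + 2*w^2

Dividing each term by w^3:
  f = (2 + 6*I)/w^3 + (6 + 4*I)/w^2 + 2/w

Substituting back w = z - 1 - I:
  f(z) = (2 + 6*I)/(z - 1 - I)^3 + (6 + 4*I)/(z - 1 - I)^2 + 2/(z - 1 - I)

The series is finite because the numerator is a polynomial; the negative powers form the principal part, and the coefficient of 1/(z - 1 - I) gives Res(f, 1 + I) = 2.

Final answer: (2 + 6*I)/(z - 1 - I)^3 + (6 + 4*I)/(z - 1 - I)^2 + 2/(z - 1 - I)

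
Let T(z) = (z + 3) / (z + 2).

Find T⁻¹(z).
(-2*z + 3)/(z - 1)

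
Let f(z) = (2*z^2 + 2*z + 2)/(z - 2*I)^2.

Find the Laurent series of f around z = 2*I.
(-6 + 4*I)/(z - 2*I)^2 + (2 + 8*I)/(z - 2*I) + 2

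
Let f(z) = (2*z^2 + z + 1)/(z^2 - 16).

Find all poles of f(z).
{-4, 4}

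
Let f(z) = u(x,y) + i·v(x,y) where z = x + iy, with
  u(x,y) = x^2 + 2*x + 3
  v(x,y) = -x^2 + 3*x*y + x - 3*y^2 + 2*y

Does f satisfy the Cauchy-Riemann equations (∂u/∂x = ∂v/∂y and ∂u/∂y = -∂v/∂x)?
∂u/∂x = 2*x + 2
∂v/∂y = 3*x - 6*y + 2
∂u/∂y = 0
∂v/∂x = -2*x + 3*y + 1
∂u/∂x ≠ ∂v/∂y and ∂u/∂y ≠ -∂v/∂x; the Cauchy-Riemann equations are not satisfied, so f is not analytic.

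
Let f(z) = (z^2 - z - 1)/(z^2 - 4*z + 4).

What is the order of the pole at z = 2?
Factor the denominator:
  z^2 - 4*z + 4 = (z - 2)^2

The numerator P(z) = z^2 - z - 1 has P(2) = 1 ≠ 0, so no factor of (z - 2) cancels.
Near z = 2 we can therefore write f(z) = g(z)/(z - 2)^2 with g analytic at 2 and g(2) ≠ 0 (g is just the numerator).

Hence z = 2 is a pole of order 2.

Final answer: 2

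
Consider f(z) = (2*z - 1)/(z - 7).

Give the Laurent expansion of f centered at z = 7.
Put w = z - (7), i.e. z = w + 7. The denominator is w, so it suffices to rewrite the numerator in powers of w.

P(z) = 2*z - 1
P(w + 7) = 13 + 2*w

Dividing each term by w:
  f = 13/w + 2

Substituting back w = z - 7:
  f(z) = 13/(z - 7) + 2

The series is finite because the numerator is a polynomial; the negative powers form the principal part, and the coefficient of 1/(z - 7) gives Res(f, 7) = 13.

Final answer: 13/(z - 7) + 2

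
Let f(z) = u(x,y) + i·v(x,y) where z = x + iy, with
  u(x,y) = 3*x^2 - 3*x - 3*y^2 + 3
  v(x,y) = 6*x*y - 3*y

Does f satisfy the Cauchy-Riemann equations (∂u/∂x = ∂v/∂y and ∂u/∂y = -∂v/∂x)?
∂u/∂x = 6*x - 3
∂v/∂y = 6*x - 3
∂u/∂y = -6*y
∂v/∂x = 6*y
∂u/∂x = ∂v/∂y and ∂u/∂y = -∂v/∂x hold identically; f is analytic.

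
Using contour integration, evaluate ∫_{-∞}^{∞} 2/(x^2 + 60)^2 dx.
Let f(z) = 2/(z^2 + 60)^2. The denominator has no real zeros and deg Q - deg P = 4 ≥ 2, so the integral of f over the upper semicircle |z| = R tends to 0 as R → ∞. Closing the contour in the upper half-plane,
  ∫_{-∞}^{∞} f(x) dx = 2πi · Σ Res(f, z_k)  over the poles with Im z_k > 0.

Zeros of the denominator: z^2 + 60 = 0 gives z = ±2*sqrt(15)*I.
Upper half-plane: z = 2*sqrt(15)*I (a pole of order 2).

Write f(z) = g(z)/(z - 2*sqrt(15)*I)^2 with g(z) = 2/(z + 2*sqrt(15)*I)^2. For a double pole, Res(f, z₀) = g'(z₀):
  g'(z) = -4/(z + 2*sqrt(15)*I)^3
  Res(f, 2*sqrt(15)*I) = g'(2*sqrt(15)*I) = -sqrt(15)*I/3600

∫_{-∞}^{∞} f(x) dx = 2πi · (-sqrt(15)*I/3600) = sqrt(15)*pi/1800

Final answer: sqrt(15)*pi/1800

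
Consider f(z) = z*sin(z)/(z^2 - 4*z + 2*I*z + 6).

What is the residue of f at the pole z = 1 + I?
Write f(z) = P(z)/Q(z) with P(z) = z*sin(z) and Q(z) = z^2 - 4*z + 2*I*z + 6.
The denominator factors as Q(z) = (z - 1 - I)*(z - 3 + 3*I), so z = 1 + I is a simple zero of Q and P is analytic there; z = 1 + I is therefore a simple pole and
  Res(f, z₀) = P(z₀)/Q'(z₀).

Q'(z) = 2*z - 4 + 2*I, so Q'(1 + I) = -2 + 4*I.
P(1 + I) = (1 + I)*sin(1 + I).

Res(f, 1 + I) = ((1 + I)*sin(1 + I))/(-2 + 4*I) = (1/10 - 3*I/10)*sin(1 + I)

Final answer: (1/10 - 3*I/10)*sin(1 + I)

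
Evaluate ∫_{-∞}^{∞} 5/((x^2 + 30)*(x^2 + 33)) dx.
pi*(-10*sqrt(33) + 11*sqrt(30))/198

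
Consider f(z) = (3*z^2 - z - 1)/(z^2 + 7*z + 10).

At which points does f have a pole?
The singularities of f are the zeros of the denominator. Factoring,
  z^2 + 7*z + 10 = (z + 2)*(z + 5)
so the candidates are z = -2, z = -5.

Check the numerator P(z) = 3*z^2 - z - 1 at each one:
  P(-2) = 13 ≠ 0, so z = -2 is a (simple) pole.
  P(-5) = 79 ≠ 0, so z = -5 is a (simple) pole.

Poles of f: {-5, -2}

Final answer: {-5, -2}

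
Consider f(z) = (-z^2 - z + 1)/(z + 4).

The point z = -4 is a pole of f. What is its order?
Factor the denominator:
  z + 4 = (z + 4)

The numerator P(z) = -z^2 - z + 1 has P(-4) = -11 ≠ 0, so no factor of (z + 4) cancels.
Near z = -4 we can therefore write f(z) = g(z)/(z + 4) with g analytic at -4 and g(-4) ≠ 0 (g is just the numerator).

Hence z = -4 is a pole of order 1.

Final answer: 1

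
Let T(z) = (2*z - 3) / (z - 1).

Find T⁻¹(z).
Set w = T(z) = (2*z - 3) / (z - 1) and solve for z:
  w*(z - 1) = 2*z - 3
  -w + z*(w - 2) + 3 = 0
  z*(w - 2) = w - 3
  z = (3 - w)/(2 - w)
Renaming the variable, T⁻¹(z) = (-z + 3)/(-z + 2) = (z - 3)/(z - 2).
(Check: ad - bc = 1 ≠ 0, so T is invertible.)

Final answer: (z - 3)/(z - 2)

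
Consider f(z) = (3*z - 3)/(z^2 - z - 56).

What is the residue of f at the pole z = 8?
Write f(z) = P(z)/Q(z) with P(z) = 3*z - 3 and Q(z) = z^2 - z - 56.
The denominator factors as Q(z) = (z - 8)*(z + 7), so z = 8 is a simple zero of Q and P is analytic there; z = 8 is therefore a simple pole and
  Res(f, z₀) = P(z₀)/Q'(z₀).

Q'(z) = 2*z - 1, so Q'(8) = 15.
P(8) = 21.

Res(f, 8) = (21)/(15) = 7/5

Final answer: 7/5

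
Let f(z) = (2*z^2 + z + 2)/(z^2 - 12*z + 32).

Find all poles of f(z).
{4, 8}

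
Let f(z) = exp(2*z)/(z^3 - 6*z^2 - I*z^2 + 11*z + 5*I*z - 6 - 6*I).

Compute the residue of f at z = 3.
Write f(z) = P(z)/Q(z) with P(z) = exp(2*z) and Q(z) = z^3 - 6*z^2 - I*z^2 + 11*z + 5*I*z - 6 - 6*I.
The denominator factors as Q(z) = (z - 1 - I)*(z - 3)*(z - 2), so z = 3 is a simple zero of Q and P is analytic there; z = 3 is therefore a simple pole and
  Res(f, z₀) = P(z₀)/Q'(z₀).

Q'(z) = 3*z^2 - 12*z - 2*I*z + 11 + 5*I, so Q'(3) = 2 - I.
P(3) = exp(6).

Res(f, 3) = (exp(6))/(2 - I) = (2/5 + I/5)*exp(6)

Final answer: (2/5 + I/5)*exp(6)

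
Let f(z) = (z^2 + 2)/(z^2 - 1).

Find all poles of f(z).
The singularities of f are the zeros of the denominator. Factoring,
  z^2 - 1 = (z + 1)*(z - 1)
so the candidates are z = -1, z = 1.

Check the numerator P(z) = z^2 + 2 at each one:
  P(-1) = 3 ≠ 0, so z = -1 is a (simple) pole.
  P(1) = 3 ≠ 0, so z = 1 is a (simple) pole.

Poles of f: {-1, 1}

Final answer: {-1, 1}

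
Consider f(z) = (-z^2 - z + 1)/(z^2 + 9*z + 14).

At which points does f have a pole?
The singularities of f are the zeros of the denominator. Factoring,
  z^2 + 9*z + 14 = (z + 7)*(z + 2)
so the candidates are z = -7, z = -2.

Check the numerator P(z) = -z^2 - z + 1 at each one:
  P(-7) = -41 ≠ 0, so z = -7 is a (simple) pole.
  P(-2) = -1 ≠ 0, so z = -2 is a (simple) pole.

Poles of f: {-7, -2}

Final answer: {-7, -2}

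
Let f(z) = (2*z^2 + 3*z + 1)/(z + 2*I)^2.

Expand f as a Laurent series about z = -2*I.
(-7 - 6*I)/(z + 2*I)^2 + (3 - 8*I)/(z + 2*I) + 2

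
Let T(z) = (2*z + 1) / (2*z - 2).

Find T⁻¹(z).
Set w = T(z) = (2*z + 1) / (2*z - 2) and solve for z:
  w*(2*z - 2) = 2*z + 1
  -2*w + z*(2*w - 2) - 1 = 0
  z*(2*w - 2) = 2*w + 1
  z = (-2*w - 1)/(2 - 2*w)
Renaming the variable, T⁻¹(z) = (-2*z - 1)/(-2*z + 2) = (2*z + 1)/(2*z - 2).
(Check: ad - bc = -6 ≠ 0, so T is invertible.)

Final answer: (2*z + 1)/(2*z - 2)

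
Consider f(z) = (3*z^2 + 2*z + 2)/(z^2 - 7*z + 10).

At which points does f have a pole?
The singularities of f are the zeros of the denominator. Factoring,
  z^2 - 7*z + 10 = (z - 2)*(z - 5)
so the candidates are z = 2, z = 5.

Check the numerator P(z) = 3*z^2 + 2*z + 2 at each one:
  P(2) = 18 ≠ 0, so z = 2 is a (simple) pole.
  P(5) = 87 ≠ 0, so z = 5 is a (simple) pole.

Poles of f: {2, 5}

Final answer: {2, 5}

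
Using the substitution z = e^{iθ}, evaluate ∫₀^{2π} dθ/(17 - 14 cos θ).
Call the integral J. The integrand is 2π-periodic and we integrate over a full period, so shifting θ does not change the value (θ → θ + π flips the sign of the trig term). Hence
  J = ∫₀^{2π} dθ/(17 + 14 cos θ).
Put z = e^{iθ}: then cos θ = (z + 1/z)/2, dθ = dz/(iz), and z runs once counterclockwise around |z| = 1:
  J = ∮_{|z|=1} 1/(17 + 14*(z + 1/z)/2) · dz/(iz) = (2/i) ∮_{|z|=1} dz/(14*z^2 + 34*z + 14).
The roots of 14*z^2 + 34*z + 14 are z = (-17 ± sqrt(17^2 - 14^2))/14, with sqrt(93) = sqrt(93); their product is 1, so only z₊ = -17/14 + sqrt(93)/14 lies inside the unit circle (z₋ = -17/14 - sqrt(93)/14 lies outside).
z₊ is a simple zero of q(z) = 14*z^2 + 34*z + 14, so Res(1/q, z₊) = 1/q'(z₊) with q'(z) = 28*z + 34; and q'(z₊) = 14*(z₊ - z₋) = 2*sqrt(93).
Therefore J = (2/i) · 2πi · 1/(2*sqrt(93)) = 2*pi/(sqrt(93)) = 2*sqrt(93)*pi/93

Final answer: 2*sqrt(93)*pi/93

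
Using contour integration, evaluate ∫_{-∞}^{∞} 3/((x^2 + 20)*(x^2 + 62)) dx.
Let f(z) = 3/((z^2 + 20)*(z^2 + 62)). The denominator has no real zeros and deg Q - deg P = 4 ≥ 2, so the integral of f over the upper semicircle |z| = R tends to 0 as R → ∞. Closing the contour in the upper half-plane,
  ∫_{-∞}^{∞} f(x) dx = 2πi · Σ Res(f, z_k)  over the poles with Im z_k > 0.

Zeros of the denominator: z^2 + 62 = 0 gives z = ±sqrt(62)*I; z^2 + 20 = 0 gives z = ±2*sqrt(5)*I.
Upper half-plane: z = 2*sqrt(5)*I, z = sqrt(62)*I (simple).

Each pole is a simple zero of Q(z) = z^4 + 82*z^2 + 1240, so Res(f, z₀) = P(z₀)/Q'(z₀) with P(z) = 3, Q'(z) = 4*z^3 + 164*z:
  Res(f, 2*sqrt(5)*I) = (3)/(168*sqrt(5)*I) = -sqrt(5)*I/280
  Res(f, sqrt(62)*I) = (3)/(-84*sqrt(62)*I) = sqrt(62)*I/1736

Sum of residues: I*(-sqrt(5)/280 + sqrt(62)/1736)
∫_{-∞}^{∞} f(x) dx = 2πi · (I*(-sqrt(5)/280 + sqrt(62)/1736)) = pi*(-5*sqrt(62) + 31*sqrt(5))/4340

Final answer: pi*(-5*sqrt(62) + 31*sqrt(5))/4340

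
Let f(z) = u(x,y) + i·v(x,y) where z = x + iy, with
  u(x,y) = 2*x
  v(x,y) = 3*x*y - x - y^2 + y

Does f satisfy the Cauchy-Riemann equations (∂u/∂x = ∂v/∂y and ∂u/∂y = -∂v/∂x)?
∂u/∂x = 2
∂v/∂y = 3*x - 2*y + 1
∂u/∂y = 0
∂v/∂x = 3*y - 1
∂u/∂x ≠ ∂v/∂y and ∂u/∂y ≠ -∂v/∂x; the Cauchy-Riemann equations are not satisfied, so f is not analytic.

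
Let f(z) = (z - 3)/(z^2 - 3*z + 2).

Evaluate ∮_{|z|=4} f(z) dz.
By the residue theorem, ∮_C f(z) dz = 2πi · (sum of the residues of f at the poles inside |z| = 4).

The denominator factors as (z - 2)*(z - 1), so the singularities of f are simple poles at z = 2, z = 1.
  |2|² = 4 < 16 = 4², so this pole is inside the contour.
  |1|² = 1 < 16 = 4², so this pole is inside the contour.

With P(z) = z - 3 and Q(z) = z^2 - 3*z + 2, each pole is simple, so Res(f, z₀) = P(z₀)/Q'(z₀) with Q'(z) = 2*z - 3.
  Res(f, 2) = P(2)/Q'(2) = (-1)/(1) = -1
  Res(f, 1) = P(1)/Q'(1) = (-2)/(-1) = 2

Sum of residues inside C: 1
∮_C f(z) dz = 2πi · (1) = 2*I*pi

Final answer: 2*I*pi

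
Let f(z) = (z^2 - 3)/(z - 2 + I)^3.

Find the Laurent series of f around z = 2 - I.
-4*I/(z - 2 + I)^3 + (4 - 2*I)/(z - 2 + I)^2 + 1/(z - 2 + I)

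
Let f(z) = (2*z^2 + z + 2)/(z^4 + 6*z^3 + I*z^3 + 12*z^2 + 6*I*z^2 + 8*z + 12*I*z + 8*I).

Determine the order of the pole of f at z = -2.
Factor the denominator:
  z^4 + 6*z^3 + I*z^3 + 12*z^2 + 6*I*z^2 + 8*z + 12*I*z + 8*I = (z + 2)^3*(z + I)

The numerator P(z) = 2*z^2 + z + 2 has P(-2) = 8 ≠ 0, so no factor of (z + 2) cancels.
Near z = -2 we can therefore write f(z) = g(z)/(z + 2)^3 with g analytic at -2 and g(-2) ≠ 0 (g is the numerator divided by the remaining denominator factors).

Hence z = -2 is a pole of order 3.

Final answer: 3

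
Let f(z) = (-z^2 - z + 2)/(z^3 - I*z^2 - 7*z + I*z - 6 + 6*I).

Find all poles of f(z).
The singularities of f are the zeros of the denominator. Factoring,
  z^3 - I*z^2 - 7*z + I*z - 6 + 6*I = (z + 1 - I)*(z + 2)*(z - 3)
so the candidates are z = -1 + I, z = -2, z = 3.

Check the numerator P(z) = -z^2 - z + 2 at each one:
  P(-1 + I) = 3 + I ≠ 0, so z = -1 + I is a (simple) pole.
  P(-2) = 0, so the factor (z + 2) cancels and z = -2 is only a removable singularity, not a pole.
  P(3) = -10 ≠ 0, so z = 3 is a (simple) pole.

Poles of f: {-1 + I, 3}

Final answer: {-1 + I, 3}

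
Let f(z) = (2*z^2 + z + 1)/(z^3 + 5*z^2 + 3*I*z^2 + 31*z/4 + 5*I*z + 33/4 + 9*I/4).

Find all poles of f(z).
{-3 - 3*I, -3/2 - I, -1/2 + I}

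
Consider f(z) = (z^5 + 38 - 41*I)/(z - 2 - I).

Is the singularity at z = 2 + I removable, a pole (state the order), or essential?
The numerator vanishes at z = 2 + I ((2 + I)^5 = -38 + 41*I), so it is divisible by z - 2 - I:
  z^5 + 38 - 41*I = (z - 2 - I)*(z^4 + 2*z^3 + I*z^3 + 3*z^2 + 4*I*z^2 + 2*z + 11*I*z - 7 + 24*I)
Hence for z ≠ 2 + I, f(z) = z^4 + 2*z^3 + I*z^3 + 3*z^2 + 4*I*z^2 + 2*z + 11*I*z - 7 + 24*I, a polynomial, and lim_{z→2 + I} f(z) = -35 + 120*I is finite.
So the singularity is removable.

Final answer: removable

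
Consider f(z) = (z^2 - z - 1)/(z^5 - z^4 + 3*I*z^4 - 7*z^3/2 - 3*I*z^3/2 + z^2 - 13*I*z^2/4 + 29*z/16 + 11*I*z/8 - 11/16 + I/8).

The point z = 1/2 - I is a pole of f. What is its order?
3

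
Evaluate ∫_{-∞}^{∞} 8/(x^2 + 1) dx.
Let f(z) = 8/(z^2 + 1). The denominator has no real zeros and deg Q - deg P = 2 ≥ 2, so the integral of f over the upper semicircle |z| = R tends to 0 as R → ∞. Closing the contour in the upper half-plane,
  ∫_{-∞}^{∞} f(x) dx = 2πi · Σ Res(f, z_k)  over the poles with Im z_k > 0.

Zeros of the denominator: z^2 + 1 = 0 gives z = ±I.
Upper half-plane: z = I (simple).

Each pole is a simple zero of Q(z) = z^2 + 1, so Res(f, z₀) = P(z₀)/Q'(z₀) with P(z) = 8, Q'(z) = 2*z:
  Res(f, I) = (8)/(2*I) = -4*I

∫_{-∞}^{∞} f(x) dx = 2πi · (-4*I) = 8*pi

Final answer: 8*pi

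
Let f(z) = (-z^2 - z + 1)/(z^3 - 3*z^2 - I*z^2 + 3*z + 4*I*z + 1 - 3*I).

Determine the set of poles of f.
The singularities of f are the zeros of the denominator. Factoring,
  z^3 - 3*z^2 - I*z^2 + 3*z + 4*I*z + 1 - 3*I = (z - I)*(z - 2 + I)*(z - 1 - I)
so the candidates are z = I, z = 2 - I, z = 1 + I.

Check the numerator P(z) = -z^2 - z + 1 at each one:
  P(I) = 2 - I ≠ 0, so z = I is a (simple) pole.
  P(2 - I) = -4 + 5*I ≠ 0, so z = 2 - I is a (simple) pole.
  P(1 + I) = -3*I ≠ 0, so z = 1 + I is a (simple) pole.

Poles of f: {I, 1 + I, 2 - I}

Final answer: {I, 1 + I, 2 - I}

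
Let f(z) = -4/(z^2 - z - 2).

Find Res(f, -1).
Write f(z) = P(z)/Q(z) with P(z) = -4 and Q(z) = z^2 - z - 2.
The denominator factors as Q(z) = (z - 2)*(z + 1), so z = -1 is a simple zero of Q and P is analytic there; z = -1 is therefore a simple pole and
  Res(f, z₀) = P(z₀)/Q'(z₀).

Q'(z) = 2*z - 1, so Q'(-1) = -3.
P(-1) = -4.

Res(f, -1) = (-4)/(-3) = 4/3

Final answer: 4/3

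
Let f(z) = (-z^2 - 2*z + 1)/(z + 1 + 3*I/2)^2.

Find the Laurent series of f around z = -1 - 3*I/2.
17/(4*(z + 1 + 3*I/2)^2) + 3*I/(z + 1 + 3*I/2) - 1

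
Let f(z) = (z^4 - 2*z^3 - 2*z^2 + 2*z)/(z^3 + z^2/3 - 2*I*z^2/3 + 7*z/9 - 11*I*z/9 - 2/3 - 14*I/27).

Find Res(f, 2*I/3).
Write f(z) = P(z)/Q(z) with P(z) = z^4 - 2*z^3 - 2*z^2 + 2*z and Q(z) = z^3 + z^2/3 - 2*I*z^2/3 + 7*z/9 - 11*I*z/9 - 2/3 - 14*I/27.
The denominator factors as Q(z) = (z - 2*I/3)*(z - 1/3 - I)*(z + 2/3 + I), so z = 2*I/3 is a simple zero of Q and P is analytic there; z = 2*I/3 is therefore a simple pole and
  Res(f, z₀) = P(z₀)/Q'(z₀).

Q'(z) = 3*z^2 + 2*z/3 - 4*I*z/3 + 7/9 - 11*I/9, so Q'(2*I/3) = 1/3 - 7*I/9.
P(2*I/3) = 88/81 + 52*I/27.

Res(f, 2*I/3) = (88/81 + 52*I/27)/(1/3 - 7*I/9) = -46/29 + 542*I/261

Final answer: -46/29 + 542*I/261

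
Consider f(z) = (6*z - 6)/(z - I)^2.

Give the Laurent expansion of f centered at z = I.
Put w = z - (I), i.e. z = w + I. The denominator is w^2, so it suffices to rewrite the numerator in powers of w.

P(z) = 6*z - 6
P(w + I) = -6 + 6*I + 6*w

Dividing each term by w^2:
  f = (-6 + 6*I)/w^2 + 6/w

Substituting back w = z - I:
  f(z) = (-6 + 6*I)/(z - I)^2 + 6/(z - I)

The series is finite because the numerator is a polynomial; the negative powers form the principal part, and the coefficient of 1/(z - I) gives Res(f, I) = 6.

Final answer: (-6 + 6*I)/(z - I)^2 + 6/(z - I)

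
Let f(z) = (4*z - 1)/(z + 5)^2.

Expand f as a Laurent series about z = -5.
Put w = z - (-5), i.e. z = w - 5. The denominator is w^2, so it suffices to rewrite the numerator in powers of w.

P(z) = 4*z - 1
P(w - 5) = -21 + 4*w

Dividing each term by w^2:
  f = -21/w^2 + 4/w

Substituting back w = z + 5:
  f(z) = -21/(z + 5)^2 + 4/(z + 5)

The series is finite because the numerator is a polynomial; the negative powers form the principal part, and the coefficient of 1/(z + 5) gives Res(f, -5) = 4.

Final answer: -21/(z + 5)^2 + 4/(z + 5)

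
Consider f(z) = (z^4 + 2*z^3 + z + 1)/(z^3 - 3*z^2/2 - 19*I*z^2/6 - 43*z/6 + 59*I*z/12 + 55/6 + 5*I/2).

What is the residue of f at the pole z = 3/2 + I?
915/104 - 495*I/104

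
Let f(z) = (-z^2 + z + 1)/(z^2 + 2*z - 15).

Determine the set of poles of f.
The singularities of f are the zeros of the denominator. Factoring,
  z^2 + 2*z - 15 = (z - 3)*(z + 5)
so the candidates are z = 3, z = -5.

Check the numerator P(z) = -z^2 + z + 1 at each one:
  P(3) = -5 ≠ 0, so z = 3 is a (simple) pole.
  P(-5) = -29 ≠ 0, so z = -5 is a (simple) pole.

Poles of f: {-5, 3}

Final answer: {-5, 3}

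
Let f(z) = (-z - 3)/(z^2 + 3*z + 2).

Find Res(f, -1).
Write f(z) = P(z)/Q(z) with P(z) = -z - 3 and Q(z) = z^2 + 3*z + 2.
The denominator factors as Q(z) = (z + 1)*(z + 2), so z = -1 is a simple zero of Q and P is analytic there; z = -1 is therefore a simple pole and
  Res(f, z₀) = P(z₀)/Q'(z₀).

Q'(z) = 2*z + 3, so Q'(-1) = 1.
P(-1) = -2.

Res(f, -1) = (-2)/(1) = -2

Final answer: -2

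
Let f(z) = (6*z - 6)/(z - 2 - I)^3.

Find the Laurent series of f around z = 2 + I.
Put w = z - (2 + I), i.e. z = w + 2 + I. The denominator is w^3, so it suffices to rewrite the numerator in powers of w.

P(z) = 6*z - 6
P(w + 2 + I) = 6 + 6*I + 6*w

Dividing each term by w^3:
  f = (6 + 6*I)/w^3 + 6/w^2

Substituting back w = z - 2 - I:
  f(z) = (6 + 6*I)/(z - 2 - I)^3 + 6/(z - 2 - I)^2

The series is finite because the numerator is a polynomial; the negative powers form the principal part.

Final answer: (6 + 6*I)/(z - 2 - I)^3 + 6/(z - 2 - I)^2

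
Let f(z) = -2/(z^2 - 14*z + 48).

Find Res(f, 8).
-1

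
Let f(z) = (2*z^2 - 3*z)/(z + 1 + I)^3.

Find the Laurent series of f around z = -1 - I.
Put w = z - (-1 - I), i.e. z = w - 1 - I. The denominator is w^3, so it suffices to rewrite the numerator in powers of w.

P(z) = 2*z^2 - 3*z
P(w - 1 - I) = 3 + 7*I + (-7 - 4*I)*w + 2*w^2

Dividing each term by w^3:
  f = (3 + 7*I)/w^3 + (-7 - 4*I)/w^2 + 2/w

Substituting back w = z + 1 + I:
  f(z) = (3 + 7*I)/(z + 1 + I)^3 + (-7 - 4*I)/(z + 1 + I)^2 + 2/(z + 1 + I)

The series is finite because the numerator is a polynomial; the negative powers form the principal part, and the coefficient of 1/(z + 1 + I) gives Res(f, -1 - I) = 2.

Final answer: (3 + 7*I)/(z + 1 + I)^3 + (-7 - 4*I)/(z + 1 + I)^2 + 2/(z + 1 + I)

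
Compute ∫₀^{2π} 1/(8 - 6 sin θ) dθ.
Call the integral J. The integrand is 2π-periodic and we integrate over a full period, so shifting θ does not change the value (θ → θ + π/2 turns sin θ into cos θ; θ → θ + π flips the sign of the trig term). Hence
  J = ∫₀^{2π} dθ/(8 + 6 cos θ).
Put z = e^{iθ}: then cos θ = (z + 1/z)/2, dθ = dz/(iz), and z runs once counterclockwise around |z| = 1:
  J = ∮_{|z|=1} 1/(8 + 6*(z + 1/z)/2) · dz/(iz) = (2/i) ∮_{|z|=1} dz/(6*z^2 + 16*z + 6).
The roots of 6*z^2 + 16*z + 6 are z = (-8 ± sqrt(8^2 - 6^2))/6, with sqrt(28) = 2*sqrt(7); their product is 1, so only z₊ = -4/3 + sqrt(7)/3 lies inside the unit circle (z₋ = -4/3 - sqrt(7)/3 lies outside).
z₊ is a simple zero of q(z) = 6*z^2 + 16*z + 6, so Res(1/q, z₊) = 1/q'(z₊) with q'(z) = 12*z + 16; and q'(z₊) = 6*(z₊ - z₋) = 4*sqrt(7).
Therefore J = (2/i) · 2πi · 1/(4*sqrt(7)) = 2*pi/(2*sqrt(7)) = sqrt(7)*pi/7

Final answer: sqrt(7)*pi/7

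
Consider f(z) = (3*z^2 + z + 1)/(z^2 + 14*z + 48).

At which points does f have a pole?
The singularities of f are the zeros of the denominator. Factoring,
  z^2 + 14*z + 48 = (z + 8)*(z + 6)
so the candidates are z = -8, z = -6.

Check the numerator P(z) = 3*z^2 + z + 1 at each one:
  P(-8) = 185 ≠ 0, so z = -8 is a (simple) pole.
  P(-6) = 103 ≠ 0, so z = -6 is a (simple) pole.

Poles of f: {-8, -6}

Final answer: {-8, -6}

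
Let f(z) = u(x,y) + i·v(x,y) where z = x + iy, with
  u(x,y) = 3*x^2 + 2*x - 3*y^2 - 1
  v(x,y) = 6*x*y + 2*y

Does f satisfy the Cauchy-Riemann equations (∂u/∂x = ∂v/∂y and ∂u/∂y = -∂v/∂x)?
∂u/∂x = 6*x + 2
∂v/∂y = 6*x + 2
∂u/∂y = -6*y
∂v/∂x = 6*y
∂u/∂x = ∂v/∂y and ∂u/∂y = -∂v/∂x hold identically; f is analytic.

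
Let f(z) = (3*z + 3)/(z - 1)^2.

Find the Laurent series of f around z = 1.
6/(z - 1)^2 + 3/(z - 1)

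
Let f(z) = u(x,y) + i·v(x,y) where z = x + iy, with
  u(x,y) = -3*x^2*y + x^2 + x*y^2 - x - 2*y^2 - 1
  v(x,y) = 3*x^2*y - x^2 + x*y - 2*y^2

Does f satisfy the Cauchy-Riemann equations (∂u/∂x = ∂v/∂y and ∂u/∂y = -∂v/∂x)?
∂u/∂x = -6*x*y + 2*x + y^2 - 1
∂v/∂y = 3*x^2 + x - 4*y
∂u/∂y = -3*x^2 + 2*x*y - 4*y
∂v/∂x = 6*x*y - 2*x + y
∂u/∂x ≠ ∂v/∂y and ∂u/∂y ≠ -∂v/∂x; the Cauchy-Riemann equations are not satisfied, so f is not analytic.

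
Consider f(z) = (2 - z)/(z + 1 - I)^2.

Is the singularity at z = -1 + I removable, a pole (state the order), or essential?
pole of order 2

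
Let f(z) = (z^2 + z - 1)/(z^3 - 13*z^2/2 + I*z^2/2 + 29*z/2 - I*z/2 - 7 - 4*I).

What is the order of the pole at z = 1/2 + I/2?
1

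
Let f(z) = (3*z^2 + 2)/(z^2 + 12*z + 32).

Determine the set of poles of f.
The singularities of f are the zeros of the denominator. Factoring,
  z^2 + 12*z + 32 = (z + 8)*(z + 4)
so the candidates are z = -8, z = -4.

Check the numerator P(z) = 3*z^2 + 2 at each one:
  P(-8) = 194 ≠ 0, so z = -8 is a (simple) pole.
  P(-4) = 50 ≠ 0, so z = -4 is a (simple) pole.

Poles of f: {-8, -4}

Final answer: {-8, -4}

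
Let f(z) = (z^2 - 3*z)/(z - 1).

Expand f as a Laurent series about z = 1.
-2/(z - 1) - 1 + (z - 1)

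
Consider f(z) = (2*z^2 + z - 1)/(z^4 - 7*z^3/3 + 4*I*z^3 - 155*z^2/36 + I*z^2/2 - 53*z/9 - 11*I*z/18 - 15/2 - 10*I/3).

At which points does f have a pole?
The singularities of f are the zeros of the denominator. Factoring,
  z^4 - 7*z^3/3 + 4*I*z^3 - 155*z^2/36 + I*z^2/2 - 53*z/9 - 11*I*z/18 - 15/2 - 10*I/3 = (z - 2/3 + 3*I/2)*(z + 1/3 - I)*(z + 1 + I/2)*(z - 3 + 3*I)
so the candidates are z = 2/3 - 3*I/2, z = -1/3 + I, z = -1 - I/2, z = 3 - 3*I.

Check the numerator P(z) = 2*z^2 + z - 1 at each one:
  P(2/3 - 3*I/2) = -71/18 - 11*I/2 ≠ 0, so z = 2/3 - 3*I/2 is a (simple) pole.
  P(-1/3 + I) = -28/9 - I/3 ≠ 0, so z = -1/3 + I is a (simple) pole.
  P(-1 - I/2) = -1/2 + 3*I/2 ≠ 0, so z = -1 - I/2 is a (simple) pole.
  P(3 - 3*I) = 2 - 39*I ≠ 0, so z = 3 - 3*I is a (simple) pole.

Poles of f: {-1 - I/2, -1/3 + I, 2/3 - 3*I/2, 3 - 3*I}

Final answer: {-1 - I/2, -1/3 + I, 2/3 - 3*I/2, 3 - 3*I}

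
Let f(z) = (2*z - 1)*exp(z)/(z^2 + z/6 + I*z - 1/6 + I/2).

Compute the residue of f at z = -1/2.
(60/61 + 72*I/61)*exp(-1/2)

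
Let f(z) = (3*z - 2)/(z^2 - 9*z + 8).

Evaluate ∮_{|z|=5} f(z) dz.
-2*I*pi/7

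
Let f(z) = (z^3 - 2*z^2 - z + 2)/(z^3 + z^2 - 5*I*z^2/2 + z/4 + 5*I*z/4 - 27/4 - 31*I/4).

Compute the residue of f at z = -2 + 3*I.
Write f(z) = P(z)/Q(z) with P(z) = z^3 - 2*z^2 - z + 2 and Q(z) = z^3 + z^2 - 5*I*z^2/2 + z/4 + 5*I*z/4 - 27/4 - 31*I/4.
The denominator factors as Q(z) = (z - 3/2 - I)*(z + 1/2 + 3*I/2)*(z + 2 - 3*I), so z = -2 + 3*I is a simple zero of Q and P is analytic there; z = -2 + 3*I is therefore a simple pole and
  Res(f, z₀) = P(z₀)/Q'(z₀).

Q'(z) = 3*z^2 + 2*z - 5*I*z + 1/4 + 5*I/4, so Q'(-2 + 3*I) = -15/4 - 75*I/4.
P(-2 + 3*I) = 60 + 30*I.

Res(f, -2 + 3*I) = (60 + 30*I)/(-15/4 - 75*I/4) = -28/13 + 36*I/13

Final answer: -28/13 + 36*I/13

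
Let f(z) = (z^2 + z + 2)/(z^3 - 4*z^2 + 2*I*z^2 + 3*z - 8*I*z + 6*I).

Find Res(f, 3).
Write f(z) = P(z)/Q(z) with P(z) = z^2 + z + 2 and Q(z) = z^3 - 4*z^2 + 2*I*z^2 + 3*z - 8*I*z + 6*I.
The denominator factors as Q(z) = (z + 2*I)*(z - 1)*(z - 3), so z = 3 is a simple zero of Q and P is analytic there; z = 3 is therefore a simple pole and
  Res(f, z₀) = P(z₀)/Q'(z₀).

Q'(z) = 3*z^2 - 8*z + 4*I*z + 3 - 8*I, so Q'(3) = 6 + 4*I.
P(3) = 14.

Res(f, 3) = (14)/(6 + 4*I) = 21/13 - 14*I/13

Final answer: 21/13 - 14*I/13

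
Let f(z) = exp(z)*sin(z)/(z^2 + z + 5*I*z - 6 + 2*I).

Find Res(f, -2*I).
Write f(z) = P(z)/Q(z) with P(z) = exp(z)*sin(z) and Q(z) = z^2 + z + 5*I*z - 6 + 2*I.
The denominator factors as Q(z) = (z + 1 + 3*I)*(z + 2*I), so z = -2*I is a simple zero of Q and P is analytic there; z = -2*I is therefore a simple pole and
  Res(f, z₀) = P(z₀)/Q'(z₀).

Q'(z) = 2*z + 1 + 5*I, so Q'(-2*I) = 1 + I.
P(-2*I) = -I*exp(-2*I)*sinh(2).

Res(f, -2*I) = (-I*exp(-2*I)*sinh(2))/(1 + I) = (-1/2 - I/2)*exp(-2*I)*sinh(2)

Final answer: (-1/2 - I/2)*exp(-2*I)*sinh(2)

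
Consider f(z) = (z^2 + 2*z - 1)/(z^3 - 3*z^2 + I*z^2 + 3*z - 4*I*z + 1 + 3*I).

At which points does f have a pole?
{-I, 1 - I, 2 + I}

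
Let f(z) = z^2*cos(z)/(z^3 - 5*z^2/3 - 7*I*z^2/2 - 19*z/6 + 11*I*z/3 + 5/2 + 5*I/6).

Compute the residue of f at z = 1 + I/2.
Write f(z) = P(z)/Q(z) with P(z) = z^2*cos(z) and Q(z) = z^3 - 5*z^2/3 - 7*I*z^2/2 - 19*z/6 + 11*I*z/3 + 5/2 + 5*I/6.
The denominator factors as Q(z) = (z - 1 - I/2)*(z - 1 - 2*I)*(z + 1/3 - I), so z = 1 + I/2 is a simple zero of Q and P is analytic there; z = 1 + I/2 is therefore a simple pole and
  Res(f, z₀) = P(z₀)/Q'(z₀).

Q'(z) = 3*z^2 - 10*z/3 - 7*I*z - 19/6 + 11*I/3, so Q'(1 + I/2) = -3/4 - 2*I.
P(1 + I/2) = (3/4 + I)*cos(1 + I/2).

Res(f, 1 + I/2) = ((3/4 + I)*cos(1 + I/2))/(-3/4 - 2*I) = (-41/73 + 12*I/73)*cos(1 + I/2)

Final answer: (-41/73 + 12*I/73)*cos(1 + I/2)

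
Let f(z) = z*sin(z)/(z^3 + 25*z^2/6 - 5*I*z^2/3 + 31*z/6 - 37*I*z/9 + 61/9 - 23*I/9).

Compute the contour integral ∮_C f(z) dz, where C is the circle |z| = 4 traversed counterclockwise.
By the residue theorem, ∮_C f(z) dz = 2πi · (sum of the residues of f at the poles inside |z| = 4).

The denominator factors as (z + 3 - 2*I/3)*(z + 2/3 - 2*I)*(z + 1/2 + I), so the singularities of f are simple poles at z = -3 + 2*I/3, z = -2/3 + 2*I, z = -1/2 - I.
  |-3 + 2*I/3|² = 85/9 < 16 = 4², so this pole is inside the contour.
  |-2/3 + 2*I|² = 40/9 < 16 = 4², so this pole is inside the contour.
  |-1/2 - I|² = 5/4 < 16 = 4², so this pole is inside the contour.

With P(z) = z*sin(z) and Q(z) = z^3 + 25*z^2/6 - 5*I*z^2/3 + 31*z/6 - 37*I*z/9 + 61/9 - 23*I/9, each pole is simple, so Res(f, z₀) = P(z₀)/Q'(z₀) with Q'(z) = 3*z^2 + 25*z/3 - 10*I*z/3 + 31/6 - 37*I/9.
  Res(f, -3 + 2*I/3) = P(-3 + 2*I/3)/Q'(-3 + 2*I/3) = ((3 - 2*I/3)*sin(3 - 2*I/3))/(145/18 - 5*I/9) = (318/845 - 48*I/845)*sin(3 - 2*I/3)
  Res(f, -2/3 + 2*I) = P(-2/3 + 2*I)/Q'(-2/3 + 2*I) = ((2/3 - 2*I)*sin(2/3 - 2*I))/(-79/18 + 61*I/9) = (-1068/4225 + 276*I/4225)*sin(2/3 - 2*I)
  Res(f, -1/2 - I) = P(-1/2 - I)/Q'(-1/2 - I) = ((1/2 + I)*sin(1/2 + I))/(-55/12 - 70*I/9) = (-522/4225 - 36*I/4225)*sin(1/2 + I)

Sum of residues inside C: (-522/4225 - 36*I/4225)*sin(1/2 + I) + (318/845 - 48*I/845)*sin(3 - 2*I/3) + (-1068/4225 + 276*I/4225)*sin(2/3 - 2*I)
∮_C f(z) dz = 2πi · ((-522/4225 - 36*I/4225)*sin(1/2 + I) + (318/845 - 48*I/845)*sin(3 - 2*I/3) + (-1068/4225 + 276*I/4225)*sin(2/3 - 2*I)) = pi*(-552/4225 - 2136*I/4225)*sin(2/3 - 2*I) + pi*(72/4225 - 1044*I/4225)*sin(1/2 + I) + pi*(96/845 + 636*I/845)*sin(3 - 2*I/3)

Final answer: pi*(-552/4225 - 2136*I/4225)*sin(2/3 - 2*I) + pi*(72/4225 - 1044*I/4225)*sin(1/2 + I) + pi*(96/845 + 636*I/845)*sin(3 - 2*I/3)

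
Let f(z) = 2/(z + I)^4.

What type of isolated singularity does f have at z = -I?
pole of order 4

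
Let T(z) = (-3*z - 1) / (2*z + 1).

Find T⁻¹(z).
(-z - 1)/(2*z + 3)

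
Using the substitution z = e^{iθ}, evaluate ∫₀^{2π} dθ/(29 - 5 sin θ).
sqrt(51)*pi/102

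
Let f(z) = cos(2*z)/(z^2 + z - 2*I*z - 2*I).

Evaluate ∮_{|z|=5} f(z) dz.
pi*(-4/5 - 2*I/5)*cos(2) + pi*(4/5 + 2*I/5)*cosh(4)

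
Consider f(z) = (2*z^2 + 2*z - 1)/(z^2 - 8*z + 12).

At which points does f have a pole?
The singularities of f are the zeros of the denominator. Factoring,
  z^2 - 8*z + 12 = (z - 6)*(z - 2)
so the candidates are z = 6, z = 2.

Check the numerator P(z) = 2*z^2 + 2*z - 1 at each one:
  P(6) = 83 ≠ 0, so z = 6 is a (simple) pole.
  P(2) = 11 ≠ 0, so z = 2 is a (simple) pole.

Poles of f: {2, 6}

Final answer: {2, 6}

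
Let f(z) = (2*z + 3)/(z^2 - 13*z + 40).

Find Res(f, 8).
Write f(z) = P(z)/Q(z) with P(z) = 2*z + 3 and Q(z) = z^2 - 13*z + 40.
The denominator factors as Q(z) = (z - 8)*(z - 5), so z = 8 is a simple zero of Q and P is analytic there; z = 8 is therefore a simple pole and
  Res(f, z₀) = P(z₀)/Q'(z₀).

Q'(z) = 2*z - 13, so Q'(8) = 3.
P(8) = 19.

Res(f, 8) = (19)/(3) = 19/3

Final answer: 19/3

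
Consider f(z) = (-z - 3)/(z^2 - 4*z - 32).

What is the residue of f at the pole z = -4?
Write f(z) = P(z)/Q(z) with P(z) = -z - 3 and Q(z) = z^2 - 4*z - 32.
The denominator factors as Q(z) = (z + 4)*(z - 8), so z = -4 is a simple zero of Q and P is analytic there; z = -4 is therefore a simple pole and
  Res(f, z₀) = P(z₀)/Q'(z₀).

Q'(z) = 2*z - 4, so Q'(-4) = -12.
P(-4) = 1.

Res(f, -4) = (1)/(-12) = -1/12

Final answer: -1/12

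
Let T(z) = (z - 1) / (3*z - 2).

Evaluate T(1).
Substitute z = 1:
  numerator:   (1) - 1 = 0
  denominator: 3*(1) - 2 = 1
T(1) = (0)/(1) = 0

Final answer: 0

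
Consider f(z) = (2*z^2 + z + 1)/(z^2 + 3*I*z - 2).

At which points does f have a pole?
The singularities of f are the zeros of the denominator. Factoring,
  z^2 + 3*I*z - 2 = (z + 2*I)*(z + I)
so the candidates are z = -2*I, z = -I.

Check the numerator P(z) = 2*z^2 + z + 1 at each one:
  P(-2*I) = -7 - 2*I ≠ 0, so z = -2*I is a (simple) pole.
  P(-I) = -1 - I ≠ 0, so z = -I is a (simple) pole.

Poles of f: {-2*I, -I}

Final answer: {-2*I, -I}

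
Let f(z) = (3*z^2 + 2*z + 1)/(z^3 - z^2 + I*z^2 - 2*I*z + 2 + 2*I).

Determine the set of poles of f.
The singularities of f are the zeros of the denominator. Factoring,
  z^3 - z^2 + I*z^2 - 2*I*z + 2 + 2*I = (z - 1 + I)*(z + 1 + I)*(z - 1 - I)
so the candidates are z = 1 - I, z = -1 - I, z = 1 + I.

Check the numerator P(z) = 3*z^2 + 2*z + 1 at each one:
  P(1 - I) = 3 - 8*I ≠ 0, so z = 1 - I is a (simple) pole.
  P(-1 - I) = -1 + 4*I ≠ 0, so z = -1 - I is a (simple) pole.
  P(1 + I) = 3 + 8*I ≠ 0, so z = 1 + I is a (simple) pole.

Poles of f: {-1 - I, 1 - I, 1 + I}

Final answer: {-1 - I, 1 - I, 1 + I}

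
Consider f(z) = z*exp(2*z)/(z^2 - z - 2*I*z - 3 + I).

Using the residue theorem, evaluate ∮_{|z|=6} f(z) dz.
By the residue theorem, ∮_C f(z) dz = 2πi · (sum of the residues of f at the poles inside |z| = 6).

The denominator factors as (z - 2 - I)*(z + 1 - I), so the singularities of f are simple poles at z = 2 + I, z = -1 + I.
  |2 + I|² = 5 < 36 = 6², so this pole is inside the contour.
  |-1 + I|² = 2 < 36 = 6², so this pole is inside the contour.

With P(z) = z*exp(2*z) and Q(z) = z^2 - z - 2*I*z - 3 + I, each pole is simple, so Res(f, z₀) = P(z₀)/Q'(z₀) with Q'(z) = 2*z - 1 - 2*I.
  Res(f, 2 + I) = P(2 + I)/Q'(2 + I) = ((2 + I)*exp(4 + 2*I))/(3) = (2/3 + I/3)*exp(4 + 2*I)
  Res(f, -1 + I) = P(-1 + I)/Q'(-1 + I) = ((-1 + I)*exp(-2 + 2*I))/(-3) = (1/3 - I/3)*exp(-2 + 2*I)

Sum of residues inside C: (1/3 - I/3)*exp(-2 + 2*I) + (2/3 + I/3)*exp(4 + 2*I)
∮_C f(z) dz = 2πi · ((1/3 - I/3)*exp(-2 + 2*I) + (2/3 + I/3)*exp(4 + 2*I)) = pi*(-2/3 + 4*I/3)*exp(4 + 2*I) + pi*(2/3 + 2*I/3)*exp(-2 + 2*I)

Final answer: pi*(-2/3 + 4*I/3)*exp(4 + 2*I) + pi*(2/3 + 2*I/3)*exp(-2 + 2*I)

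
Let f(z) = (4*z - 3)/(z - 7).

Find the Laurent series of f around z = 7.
Put w = z - (7), i.e. z = w + 7. The denominator is w, so it suffices to rewrite the numerator in powers of w.

P(z) = 4*z - 3
P(w + 7) = 25 + 4*w

Dividing each term by w:
  f = 25/w + 4

Substituting back w = z - 7:
  f(z) = 25/(z - 7) + 4

The series is finite because the numerator is a polynomial; the negative powers form the principal part, and the coefficient of 1/(z - 7) gives Res(f, 7) = 25.

Final answer: 25/(z - 7) + 4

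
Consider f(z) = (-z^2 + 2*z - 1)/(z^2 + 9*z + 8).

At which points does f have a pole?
The singularities of f are the zeros of the denominator. Factoring,
  z^2 + 9*z + 8 = (z + 1)*(z + 8)
so the candidates are z = -1, z = -8.

Check the numerator P(z) = -z^2 + 2*z - 1 at each one:
  P(-1) = -4 ≠ 0, so z = -1 is a (simple) pole.
  P(-8) = -81 ≠ 0, so z = -8 is a (simple) pole.

Poles of f: {-8, -1}

Final answer: {-8, -1}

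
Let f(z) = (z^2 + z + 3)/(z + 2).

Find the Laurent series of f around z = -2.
Put w = z - (-2), i.e. z = w - 2. The denominator is w, so it suffices to rewrite the numerator in powers of w.

P(z) = z^2 + z + 3
P(w - 2) = 5 - 3*w + w^2

Dividing each term by w:
  f = 5/w - 3 + w

Substituting back w = z + 2:
  f(z) = 5/(z + 2) - 3 + (z + 2)

The series is finite because the numerator is a polynomial; the negative powers form the principal part, and the coefficient of 1/(z + 2) gives Res(f, -2) = 5.

Final answer: 5/(z + 2) - 3 + (z + 2)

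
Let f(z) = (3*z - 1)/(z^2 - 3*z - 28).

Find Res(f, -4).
Write f(z) = P(z)/Q(z) with P(z) = 3*z - 1 and Q(z) = z^2 - 3*z - 28.
The denominator factors as Q(z) = (z + 4)*(z - 7), so z = -4 is a simple zero of Q and P is analytic there; z = -4 is therefore a simple pole and
  Res(f, z₀) = P(z₀)/Q'(z₀).

Q'(z) = 2*z - 3, so Q'(-4) = -11.
P(-4) = -13.

Res(f, -4) = (-13)/(-11) = 13/11

Final answer: 13/11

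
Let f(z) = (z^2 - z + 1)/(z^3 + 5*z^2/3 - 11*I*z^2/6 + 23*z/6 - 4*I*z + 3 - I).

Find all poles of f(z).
The singularities of f are the zeros of the denominator. Factoring,
  z^3 + 5*z^2/3 - 11*I*z^2/6 + 23*z/6 - 4*I*z + 3 - I = (z + 2/3 + 2*I/3)*(z - 3*I)*(z + 1 + I/2)
so the candidates are z = -2/3 - 2*I/3, z = 3*I, z = -1 - I/2.

Check the numerator P(z) = z^2 - z + 1 at each one:
  P(-2/3 - 2*I/3) = 5/3 + 14*I/9 ≠ 0, so z = -2/3 - 2*I/3 is a (simple) pole.
  P(3*I) = -8 - 3*I ≠ 0, so z = 3*I is a (simple) pole.
  P(-1 - I/2) = 11/4 + 3*I/2 ≠ 0, so z = -1 - I/2 is a (simple) pole.

Poles of f: {-1 - I/2, -2/3 - 2*I/3, 3*I}

Final answer: {-1 - I/2, -2/3 - 2*I/3, 3*I}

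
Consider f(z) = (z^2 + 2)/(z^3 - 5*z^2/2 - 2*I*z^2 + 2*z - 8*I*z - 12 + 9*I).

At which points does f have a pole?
The singularities of f are the zeros of the denominator. Factoring,
  z^3 - 5*z^2/2 - 2*I*z^2 + 2*z - 8*I*z - 12 + 9*I = (z - 1 - I)*(z - 3 - 3*I)*(z + 3/2 + 2*I)
so the candidates are z = 1 + I, z = 3 + 3*I, z = -3/2 - 2*I.

Check the numerator P(z) = z^2 + 2 at each one:
  P(1 + I) = 2 + 2*I ≠ 0, so z = 1 + I is a (simple) pole.
  P(3 + 3*I) = 2 + 18*I ≠ 0, so z = 3 + 3*I is a (simple) pole.
  P(-3/2 - 2*I) = 1/4 + 6*I ≠ 0, so z = -3/2 - 2*I is a (simple) pole.

Poles of f: {-3/2 - 2*I, 1 + I, 3 + 3*I}

Final answer: {-3/2 - 2*I, 1 + I, 3 + 3*I}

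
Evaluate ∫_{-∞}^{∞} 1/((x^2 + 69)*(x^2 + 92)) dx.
Let f(z) = 1/((z^2 + 69)*(z^2 + 92)). The denominator has no real zeros and deg Q - deg P = 4 ≥ 2, so the integral of f over the upper semicircle |z| = R tends to 0 as R → ∞. Closing the contour in the upper half-plane,
  ∫_{-∞}^{∞} f(x) dx = 2πi · Σ Res(f, z_k)  over the poles with Im z_k > 0.

Zeros of the denominator: z^2 + 92 = 0 gives z = ±2*sqrt(23)*I; z^2 + 69 = 0 gives z = ±sqrt(69)*I.
Upper half-plane: z = 2*sqrt(23)*I, z = sqrt(69)*I (simple).

Each pole is a simple zero of Q(z) = z^4 + 161*z^2 + 6348, so Res(f, z₀) = P(z₀)/Q'(z₀) with P(z) = 1, Q'(z) = 4*z^3 + 322*z:
  Res(f, 2*sqrt(23)*I) = (1)/(-92*sqrt(23)*I) = sqrt(23)*I/2116
  Res(f, sqrt(69)*I) = (1)/(46*sqrt(69)*I) = -sqrt(69)*I/3174

Sum of residues: I*(-sqrt(69)/3174 + sqrt(23)/2116)
∫_{-∞}^{∞} f(x) dx = 2πi · (I*(-sqrt(69)/3174 + sqrt(23)/2116)) = pi*(-3*sqrt(23) + 2*sqrt(69))/3174

Final answer: pi*(-3*sqrt(23) + 2*sqrt(69))/3174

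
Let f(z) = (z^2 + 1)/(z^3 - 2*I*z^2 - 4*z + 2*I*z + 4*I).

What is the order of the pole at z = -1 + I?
Factor the denominator:
  z^3 - 2*I*z^2 - 4*z + 2*I*z + 4*I = (z + 1 - I)^2*(z - 2)

The numerator P(z) = z^2 + 1 has P(-1 + I) = 1 - 2*I ≠ 0, so no factor of (z + 1 - I) cancels.
Near z = -1 + I we can therefore write f(z) = g(z)/(z + 1 - I)^2 with g analytic at -1 + I and g(-1 + I) ≠ 0 (g is the numerator divided by the remaining denominator factors).

Hence z = -1 + I is a pole of order 2.

Final answer: 2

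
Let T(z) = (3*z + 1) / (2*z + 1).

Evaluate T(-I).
Substitute z = -I:
  numerator:   3*(-I) + 1 = 1 - 3*I
  denominator: 2*(-I) + 1 = 1 - 2*I
T(-I) = (1 - 3*I)/(1 - 2*I); multiplying numerator and denominator by the conjugate 1 + 2*I gives (7 - I)/5 = 7/5 - I/5

Final answer: 7/5 - I/5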